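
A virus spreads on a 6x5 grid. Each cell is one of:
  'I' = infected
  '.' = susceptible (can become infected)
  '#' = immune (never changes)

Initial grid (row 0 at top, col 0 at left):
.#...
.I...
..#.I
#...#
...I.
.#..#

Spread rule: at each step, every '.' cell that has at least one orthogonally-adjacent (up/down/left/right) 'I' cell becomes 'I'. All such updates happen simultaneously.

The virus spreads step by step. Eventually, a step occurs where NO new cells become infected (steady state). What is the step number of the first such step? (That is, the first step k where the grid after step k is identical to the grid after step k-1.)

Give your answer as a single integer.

Answer: 5

Derivation:
Step 0 (initial): 3 infected
Step 1: +9 new -> 12 infected
Step 2: +9 new -> 21 infected
Step 3: +2 new -> 23 infected
Step 4: +1 new -> 24 infected
Step 5: +0 new -> 24 infected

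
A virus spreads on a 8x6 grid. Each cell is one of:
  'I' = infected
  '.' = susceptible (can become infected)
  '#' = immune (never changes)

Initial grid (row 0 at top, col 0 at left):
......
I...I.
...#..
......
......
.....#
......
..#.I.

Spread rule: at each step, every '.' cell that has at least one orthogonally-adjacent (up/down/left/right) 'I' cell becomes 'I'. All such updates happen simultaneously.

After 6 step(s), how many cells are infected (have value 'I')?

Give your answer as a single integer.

Answer: 45

Derivation:
Step 0 (initial): 3 infected
Step 1: +10 new -> 13 infected
Step 2: +11 new -> 24 infected
Step 3: +9 new -> 33 infected
Step 4: +7 new -> 40 infected
Step 5: +4 new -> 44 infected
Step 6: +1 new -> 45 infected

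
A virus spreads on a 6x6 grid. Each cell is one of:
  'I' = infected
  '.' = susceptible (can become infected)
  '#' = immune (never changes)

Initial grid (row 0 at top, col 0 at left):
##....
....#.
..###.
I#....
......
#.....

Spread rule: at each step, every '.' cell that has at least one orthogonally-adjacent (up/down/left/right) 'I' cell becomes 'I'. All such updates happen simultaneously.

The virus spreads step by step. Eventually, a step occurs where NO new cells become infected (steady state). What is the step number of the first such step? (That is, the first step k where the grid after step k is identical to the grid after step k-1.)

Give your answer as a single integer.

Step 0 (initial): 1 infected
Step 1: +2 new -> 3 infected
Step 2: +3 new -> 6 infected
Step 3: +3 new -> 9 infected
Step 4: +4 new -> 13 infected
Step 5: +5 new -> 18 infected
Step 6: +4 new -> 22 infected
Step 7: +3 new -> 25 infected
Step 8: +2 new -> 27 infected
Step 9: +1 new -> 28 infected
Step 10: +0 new -> 28 infected

Answer: 10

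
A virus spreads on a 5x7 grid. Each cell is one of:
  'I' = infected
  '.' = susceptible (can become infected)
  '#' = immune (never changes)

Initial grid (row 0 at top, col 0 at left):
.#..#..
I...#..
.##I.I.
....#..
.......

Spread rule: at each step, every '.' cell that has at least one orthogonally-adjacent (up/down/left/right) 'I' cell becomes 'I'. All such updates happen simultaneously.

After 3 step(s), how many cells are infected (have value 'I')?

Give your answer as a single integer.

Answer: 28

Derivation:
Step 0 (initial): 3 infected
Step 1: +9 new -> 12 infected
Step 2: +9 new -> 21 infected
Step 3: +7 new -> 28 infected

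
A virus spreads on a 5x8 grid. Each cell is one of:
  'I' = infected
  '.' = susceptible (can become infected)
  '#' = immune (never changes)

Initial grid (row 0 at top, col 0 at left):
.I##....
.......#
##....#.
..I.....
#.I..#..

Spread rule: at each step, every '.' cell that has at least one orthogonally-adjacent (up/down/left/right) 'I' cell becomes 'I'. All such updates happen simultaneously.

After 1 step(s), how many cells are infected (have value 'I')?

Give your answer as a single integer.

Answer: 10

Derivation:
Step 0 (initial): 3 infected
Step 1: +7 new -> 10 infected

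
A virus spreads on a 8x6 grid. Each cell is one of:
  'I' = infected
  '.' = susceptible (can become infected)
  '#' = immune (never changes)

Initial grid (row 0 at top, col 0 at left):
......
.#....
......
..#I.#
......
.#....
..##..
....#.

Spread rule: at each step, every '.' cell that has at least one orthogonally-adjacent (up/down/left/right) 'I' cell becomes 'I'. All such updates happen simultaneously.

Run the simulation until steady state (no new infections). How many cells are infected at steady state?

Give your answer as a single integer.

Step 0 (initial): 1 infected
Step 1: +3 new -> 4 infected
Step 2: +6 new -> 10 infected
Step 3: +9 new -> 19 infected
Step 4: +8 new -> 27 infected
Step 5: +6 new -> 33 infected
Step 6: +3 new -> 36 infected
Step 7: +2 new -> 38 infected
Step 8: +1 new -> 39 infected
Step 9: +1 new -> 40 infected
Step 10: +1 new -> 41 infected
Step 11: +0 new -> 41 infected

Answer: 41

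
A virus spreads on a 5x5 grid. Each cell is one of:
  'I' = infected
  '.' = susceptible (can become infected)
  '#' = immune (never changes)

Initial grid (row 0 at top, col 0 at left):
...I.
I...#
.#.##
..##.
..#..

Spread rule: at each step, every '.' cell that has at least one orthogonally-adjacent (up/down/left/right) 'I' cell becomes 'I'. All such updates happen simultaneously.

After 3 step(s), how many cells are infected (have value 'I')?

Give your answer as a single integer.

Answer: 14

Derivation:
Step 0 (initial): 2 infected
Step 1: +6 new -> 8 infected
Step 2: +3 new -> 11 infected
Step 3: +3 new -> 14 infected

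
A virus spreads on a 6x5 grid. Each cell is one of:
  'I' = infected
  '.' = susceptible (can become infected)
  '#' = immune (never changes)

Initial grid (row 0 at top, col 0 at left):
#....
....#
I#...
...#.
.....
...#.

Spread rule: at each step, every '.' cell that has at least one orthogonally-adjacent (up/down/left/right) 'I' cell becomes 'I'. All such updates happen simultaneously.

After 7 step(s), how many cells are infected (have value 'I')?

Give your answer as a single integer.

Answer: 25

Derivation:
Step 0 (initial): 1 infected
Step 1: +2 new -> 3 infected
Step 2: +3 new -> 6 infected
Step 3: +5 new -> 11 infected
Step 4: +5 new -> 16 infected
Step 5: +4 new -> 20 infected
Step 6: +3 new -> 23 infected
Step 7: +2 new -> 25 infected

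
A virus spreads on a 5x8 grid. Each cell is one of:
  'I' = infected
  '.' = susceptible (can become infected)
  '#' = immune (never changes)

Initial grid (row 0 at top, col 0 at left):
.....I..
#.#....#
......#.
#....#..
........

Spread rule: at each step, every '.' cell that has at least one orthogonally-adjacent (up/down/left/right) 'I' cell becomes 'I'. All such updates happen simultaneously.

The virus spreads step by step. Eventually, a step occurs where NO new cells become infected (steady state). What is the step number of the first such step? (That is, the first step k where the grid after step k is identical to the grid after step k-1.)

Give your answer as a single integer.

Answer: 11

Derivation:
Step 0 (initial): 1 infected
Step 1: +3 new -> 4 infected
Step 2: +5 new -> 9 infected
Step 3: +3 new -> 12 infected
Step 4: +3 new -> 15 infected
Step 5: +5 new -> 20 infected
Step 6: +4 new -> 24 infected
Step 7: +4 new -> 28 infected
Step 8: +3 new -> 31 infected
Step 9: +2 new -> 33 infected
Step 10: +1 new -> 34 infected
Step 11: +0 new -> 34 infected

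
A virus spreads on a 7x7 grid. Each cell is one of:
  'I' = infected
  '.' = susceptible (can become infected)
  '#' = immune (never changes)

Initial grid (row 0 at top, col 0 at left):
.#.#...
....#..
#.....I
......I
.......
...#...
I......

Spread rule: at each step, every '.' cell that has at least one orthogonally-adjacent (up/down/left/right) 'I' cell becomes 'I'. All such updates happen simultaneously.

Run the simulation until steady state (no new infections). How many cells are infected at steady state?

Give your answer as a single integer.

Step 0 (initial): 3 infected
Step 1: +6 new -> 9 infected
Step 2: +9 new -> 18 infected
Step 3: +10 new -> 28 infected
Step 4: +10 new -> 38 infected
Step 5: +2 new -> 40 infected
Step 6: +2 new -> 42 infected
Step 7: +1 new -> 43 infected
Step 8: +1 new -> 44 infected
Step 9: +0 new -> 44 infected

Answer: 44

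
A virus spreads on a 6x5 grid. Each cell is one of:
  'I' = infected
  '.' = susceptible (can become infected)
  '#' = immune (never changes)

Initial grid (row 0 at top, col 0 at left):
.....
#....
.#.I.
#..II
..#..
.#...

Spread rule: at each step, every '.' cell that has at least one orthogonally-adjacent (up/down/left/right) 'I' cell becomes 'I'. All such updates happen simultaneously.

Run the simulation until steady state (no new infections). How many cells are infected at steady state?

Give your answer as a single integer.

Answer: 24

Derivation:
Step 0 (initial): 3 infected
Step 1: +6 new -> 9 infected
Step 2: +6 new -> 15 infected
Step 3: +5 new -> 20 infected
Step 4: +2 new -> 22 infected
Step 5: +2 new -> 24 infected
Step 6: +0 new -> 24 infected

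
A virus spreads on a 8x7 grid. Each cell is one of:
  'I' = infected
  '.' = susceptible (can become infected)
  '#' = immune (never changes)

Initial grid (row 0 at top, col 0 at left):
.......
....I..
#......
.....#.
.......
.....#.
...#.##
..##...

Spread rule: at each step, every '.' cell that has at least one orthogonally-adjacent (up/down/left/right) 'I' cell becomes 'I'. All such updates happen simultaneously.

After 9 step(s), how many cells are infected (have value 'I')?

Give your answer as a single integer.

Step 0 (initial): 1 infected
Step 1: +4 new -> 5 infected
Step 2: +7 new -> 12 infected
Step 3: +7 new -> 19 infected
Step 4: +8 new -> 27 infected
Step 5: +6 new -> 33 infected
Step 6: +5 new -> 38 infected
Step 7: +4 new -> 42 infected
Step 8: +3 new -> 45 infected
Step 9: +2 new -> 47 infected

Answer: 47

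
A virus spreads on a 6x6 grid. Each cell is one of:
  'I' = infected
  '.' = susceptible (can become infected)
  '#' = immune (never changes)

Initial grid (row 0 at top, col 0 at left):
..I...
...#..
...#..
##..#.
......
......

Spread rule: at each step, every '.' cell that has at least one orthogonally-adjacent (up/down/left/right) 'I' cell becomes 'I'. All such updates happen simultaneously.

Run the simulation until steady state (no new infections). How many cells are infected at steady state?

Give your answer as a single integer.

Step 0 (initial): 1 infected
Step 1: +3 new -> 4 infected
Step 2: +4 new -> 8 infected
Step 3: +5 new -> 13 infected
Step 4: +5 new -> 18 infected
Step 5: +4 new -> 22 infected
Step 6: +5 new -> 27 infected
Step 7: +3 new -> 30 infected
Step 8: +1 new -> 31 infected
Step 9: +0 new -> 31 infected

Answer: 31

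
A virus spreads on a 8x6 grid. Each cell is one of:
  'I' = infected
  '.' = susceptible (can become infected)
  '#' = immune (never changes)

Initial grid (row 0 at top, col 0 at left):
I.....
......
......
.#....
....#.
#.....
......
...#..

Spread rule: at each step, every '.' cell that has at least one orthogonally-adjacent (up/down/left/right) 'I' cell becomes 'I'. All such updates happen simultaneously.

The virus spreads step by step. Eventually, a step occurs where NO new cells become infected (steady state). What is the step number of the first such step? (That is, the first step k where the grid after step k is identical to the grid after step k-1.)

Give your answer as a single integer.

Step 0 (initial): 1 infected
Step 1: +2 new -> 3 infected
Step 2: +3 new -> 6 infected
Step 3: +4 new -> 10 infected
Step 4: +4 new -> 14 infected
Step 5: +5 new -> 19 infected
Step 6: +5 new -> 24 infected
Step 7: +5 new -> 29 infected
Step 8: +5 new -> 34 infected
Step 9: +5 new -> 39 infected
Step 10: +2 new -> 41 infected
Step 11: +2 new -> 43 infected
Step 12: +1 new -> 44 infected
Step 13: +0 new -> 44 infected

Answer: 13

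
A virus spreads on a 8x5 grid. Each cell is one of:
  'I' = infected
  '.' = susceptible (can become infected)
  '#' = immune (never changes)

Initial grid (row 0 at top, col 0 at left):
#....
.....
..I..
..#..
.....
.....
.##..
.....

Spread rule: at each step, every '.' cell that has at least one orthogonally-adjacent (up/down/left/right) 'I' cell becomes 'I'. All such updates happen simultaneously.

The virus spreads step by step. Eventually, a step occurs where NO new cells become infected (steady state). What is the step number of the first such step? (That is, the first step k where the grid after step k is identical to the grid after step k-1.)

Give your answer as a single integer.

Answer: 9

Derivation:
Step 0 (initial): 1 infected
Step 1: +3 new -> 4 infected
Step 2: +7 new -> 11 infected
Step 3: +8 new -> 19 infected
Step 4: +6 new -> 25 infected
Step 5: +4 new -> 29 infected
Step 6: +3 new -> 32 infected
Step 7: +3 new -> 35 infected
Step 8: +1 new -> 36 infected
Step 9: +0 new -> 36 infected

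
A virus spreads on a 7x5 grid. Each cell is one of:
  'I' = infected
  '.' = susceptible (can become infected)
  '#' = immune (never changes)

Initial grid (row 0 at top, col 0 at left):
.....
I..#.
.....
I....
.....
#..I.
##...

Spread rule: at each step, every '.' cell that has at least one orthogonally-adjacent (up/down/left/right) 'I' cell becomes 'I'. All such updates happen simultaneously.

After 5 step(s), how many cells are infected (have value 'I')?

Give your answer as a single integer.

Step 0 (initial): 3 infected
Step 1: +9 new -> 12 infected
Step 2: +11 new -> 23 infected
Step 3: +4 new -> 27 infected
Step 4: +2 new -> 29 infected
Step 5: +2 new -> 31 infected

Answer: 31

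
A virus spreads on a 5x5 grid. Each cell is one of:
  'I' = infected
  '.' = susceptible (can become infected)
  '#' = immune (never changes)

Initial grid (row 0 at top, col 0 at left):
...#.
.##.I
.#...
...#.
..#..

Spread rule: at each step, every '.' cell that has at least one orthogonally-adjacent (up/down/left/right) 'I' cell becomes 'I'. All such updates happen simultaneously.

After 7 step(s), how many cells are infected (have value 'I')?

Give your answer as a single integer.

Answer: 15

Derivation:
Step 0 (initial): 1 infected
Step 1: +3 new -> 4 infected
Step 2: +2 new -> 6 infected
Step 3: +2 new -> 8 infected
Step 4: +2 new -> 10 infected
Step 5: +1 new -> 11 infected
Step 6: +2 new -> 13 infected
Step 7: +2 new -> 15 infected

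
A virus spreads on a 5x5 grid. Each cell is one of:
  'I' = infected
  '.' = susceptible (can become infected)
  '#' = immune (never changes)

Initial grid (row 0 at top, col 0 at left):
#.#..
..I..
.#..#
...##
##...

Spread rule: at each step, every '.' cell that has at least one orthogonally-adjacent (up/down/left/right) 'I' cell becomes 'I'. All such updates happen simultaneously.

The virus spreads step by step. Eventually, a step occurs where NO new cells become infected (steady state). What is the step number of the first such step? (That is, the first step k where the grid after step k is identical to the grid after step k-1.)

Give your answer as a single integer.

Answer: 6

Derivation:
Step 0 (initial): 1 infected
Step 1: +3 new -> 4 infected
Step 2: +6 new -> 10 infected
Step 3: +4 new -> 14 infected
Step 4: +2 new -> 16 infected
Step 5: +1 new -> 17 infected
Step 6: +0 new -> 17 infected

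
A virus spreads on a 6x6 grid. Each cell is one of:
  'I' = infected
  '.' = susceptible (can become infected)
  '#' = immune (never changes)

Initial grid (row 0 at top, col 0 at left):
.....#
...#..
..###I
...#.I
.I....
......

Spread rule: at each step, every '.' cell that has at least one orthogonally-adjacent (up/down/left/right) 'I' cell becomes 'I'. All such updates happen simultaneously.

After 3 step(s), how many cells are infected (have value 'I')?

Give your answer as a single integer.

Step 0 (initial): 3 infected
Step 1: +7 new -> 10 infected
Step 2: +9 new -> 19 infected
Step 3: +5 new -> 24 infected

Answer: 24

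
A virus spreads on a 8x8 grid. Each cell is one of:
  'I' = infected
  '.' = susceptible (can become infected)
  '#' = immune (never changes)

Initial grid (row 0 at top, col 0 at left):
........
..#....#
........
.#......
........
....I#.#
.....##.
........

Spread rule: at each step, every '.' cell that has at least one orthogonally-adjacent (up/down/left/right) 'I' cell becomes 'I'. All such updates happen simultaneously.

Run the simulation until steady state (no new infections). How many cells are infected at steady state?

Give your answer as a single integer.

Step 0 (initial): 1 infected
Step 1: +3 new -> 4 infected
Step 2: +6 new -> 10 infected
Step 3: +9 new -> 19 infected
Step 4: +12 new -> 31 infected
Step 5: +10 new -> 41 infected
Step 6: +8 new -> 49 infected
Step 7: +4 new -> 53 infected
Step 8: +3 new -> 56 infected
Step 9: +1 new -> 57 infected
Step 10: +0 new -> 57 infected

Answer: 57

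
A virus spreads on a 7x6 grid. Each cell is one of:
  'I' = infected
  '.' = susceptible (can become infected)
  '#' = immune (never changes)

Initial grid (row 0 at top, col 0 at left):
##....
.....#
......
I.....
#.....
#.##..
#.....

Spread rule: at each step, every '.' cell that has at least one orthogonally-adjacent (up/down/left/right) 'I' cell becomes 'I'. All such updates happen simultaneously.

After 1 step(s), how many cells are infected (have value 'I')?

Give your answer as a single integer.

Answer: 3

Derivation:
Step 0 (initial): 1 infected
Step 1: +2 new -> 3 infected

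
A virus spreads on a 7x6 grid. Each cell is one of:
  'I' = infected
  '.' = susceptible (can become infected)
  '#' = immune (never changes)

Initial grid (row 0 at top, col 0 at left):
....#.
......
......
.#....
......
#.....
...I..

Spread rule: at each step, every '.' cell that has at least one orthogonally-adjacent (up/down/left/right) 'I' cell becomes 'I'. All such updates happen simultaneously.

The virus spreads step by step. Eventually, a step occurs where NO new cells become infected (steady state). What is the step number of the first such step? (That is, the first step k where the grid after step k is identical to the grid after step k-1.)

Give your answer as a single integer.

Step 0 (initial): 1 infected
Step 1: +3 new -> 4 infected
Step 2: +5 new -> 9 infected
Step 3: +6 new -> 15 infected
Step 4: +5 new -> 20 infected
Step 5: +5 new -> 25 infected
Step 6: +6 new -> 31 infected
Step 7: +4 new -> 35 infected
Step 8: +3 new -> 38 infected
Step 9: +1 new -> 39 infected
Step 10: +0 new -> 39 infected

Answer: 10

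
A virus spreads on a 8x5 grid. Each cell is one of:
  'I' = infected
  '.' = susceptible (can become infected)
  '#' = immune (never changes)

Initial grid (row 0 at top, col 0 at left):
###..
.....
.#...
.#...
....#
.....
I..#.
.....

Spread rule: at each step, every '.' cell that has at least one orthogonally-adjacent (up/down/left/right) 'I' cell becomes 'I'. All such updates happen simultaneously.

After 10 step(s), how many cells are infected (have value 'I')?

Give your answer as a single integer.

Step 0 (initial): 1 infected
Step 1: +3 new -> 4 infected
Step 2: +4 new -> 8 infected
Step 3: +4 new -> 12 infected
Step 4: +4 new -> 16 infected
Step 5: +5 new -> 21 infected
Step 6: +4 new -> 25 infected
Step 7: +3 new -> 28 infected
Step 8: +2 new -> 30 infected
Step 9: +2 new -> 32 infected
Step 10: +1 new -> 33 infected

Answer: 33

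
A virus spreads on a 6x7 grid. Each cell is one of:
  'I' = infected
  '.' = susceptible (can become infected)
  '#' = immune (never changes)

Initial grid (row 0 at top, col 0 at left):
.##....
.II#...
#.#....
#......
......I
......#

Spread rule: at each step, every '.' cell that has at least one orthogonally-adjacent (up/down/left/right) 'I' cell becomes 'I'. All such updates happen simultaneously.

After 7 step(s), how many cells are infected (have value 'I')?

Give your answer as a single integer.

Step 0 (initial): 3 infected
Step 1: +4 new -> 7 infected
Step 2: +6 new -> 13 infected
Step 3: +7 new -> 20 infected
Step 4: +8 new -> 28 infected
Step 5: +5 new -> 33 infected
Step 6: +1 new -> 34 infected
Step 7: +1 new -> 35 infected

Answer: 35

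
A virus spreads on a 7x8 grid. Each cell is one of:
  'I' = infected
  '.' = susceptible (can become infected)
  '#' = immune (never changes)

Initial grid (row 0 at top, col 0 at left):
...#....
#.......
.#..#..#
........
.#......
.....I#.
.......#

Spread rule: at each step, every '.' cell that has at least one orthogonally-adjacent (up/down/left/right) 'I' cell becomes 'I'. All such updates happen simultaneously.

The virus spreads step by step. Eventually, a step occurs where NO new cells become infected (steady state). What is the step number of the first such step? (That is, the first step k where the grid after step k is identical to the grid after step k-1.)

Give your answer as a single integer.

Answer: 11

Derivation:
Step 0 (initial): 1 infected
Step 1: +3 new -> 4 infected
Step 2: +6 new -> 10 infected
Step 3: +7 new -> 17 infected
Step 4: +8 new -> 25 infected
Step 5: +7 new -> 32 infected
Step 6: +8 new -> 40 infected
Step 7: +3 new -> 43 infected
Step 8: +3 new -> 46 infected
Step 9: +1 new -> 47 infected
Step 10: +1 new -> 48 infected
Step 11: +0 new -> 48 infected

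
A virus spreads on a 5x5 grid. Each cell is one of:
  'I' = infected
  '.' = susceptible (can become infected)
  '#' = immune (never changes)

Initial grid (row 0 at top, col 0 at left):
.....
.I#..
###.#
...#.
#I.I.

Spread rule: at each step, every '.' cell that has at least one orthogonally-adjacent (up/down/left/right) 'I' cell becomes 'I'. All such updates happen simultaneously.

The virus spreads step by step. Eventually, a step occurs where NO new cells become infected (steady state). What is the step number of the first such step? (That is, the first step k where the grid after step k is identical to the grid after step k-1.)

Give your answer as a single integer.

Answer: 6

Derivation:
Step 0 (initial): 3 infected
Step 1: +5 new -> 8 infected
Step 2: +5 new -> 13 infected
Step 3: +1 new -> 14 infected
Step 4: +2 new -> 16 infected
Step 5: +2 new -> 18 infected
Step 6: +0 new -> 18 infected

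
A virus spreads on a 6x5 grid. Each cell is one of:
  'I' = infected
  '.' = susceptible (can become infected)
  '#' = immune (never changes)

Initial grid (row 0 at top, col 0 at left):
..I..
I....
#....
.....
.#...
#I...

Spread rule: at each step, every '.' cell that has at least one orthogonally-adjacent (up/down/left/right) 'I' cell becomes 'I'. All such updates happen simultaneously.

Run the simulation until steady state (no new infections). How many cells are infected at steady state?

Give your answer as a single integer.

Step 0 (initial): 3 infected
Step 1: +6 new -> 9 infected
Step 2: +6 new -> 15 infected
Step 3: +6 new -> 21 infected
Step 4: +4 new -> 25 infected
Step 5: +2 new -> 27 infected
Step 6: +0 new -> 27 infected

Answer: 27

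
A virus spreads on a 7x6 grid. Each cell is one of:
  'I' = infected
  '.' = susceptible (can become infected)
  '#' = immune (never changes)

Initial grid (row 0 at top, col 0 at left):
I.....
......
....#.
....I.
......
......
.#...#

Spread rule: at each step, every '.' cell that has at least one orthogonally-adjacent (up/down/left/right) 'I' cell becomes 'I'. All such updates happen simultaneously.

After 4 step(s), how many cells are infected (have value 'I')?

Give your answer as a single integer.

Answer: 35

Derivation:
Step 0 (initial): 2 infected
Step 1: +5 new -> 7 infected
Step 2: +9 new -> 16 infected
Step 3: +12 new -> 28 infected
Step 4: +7 new -> 35 infected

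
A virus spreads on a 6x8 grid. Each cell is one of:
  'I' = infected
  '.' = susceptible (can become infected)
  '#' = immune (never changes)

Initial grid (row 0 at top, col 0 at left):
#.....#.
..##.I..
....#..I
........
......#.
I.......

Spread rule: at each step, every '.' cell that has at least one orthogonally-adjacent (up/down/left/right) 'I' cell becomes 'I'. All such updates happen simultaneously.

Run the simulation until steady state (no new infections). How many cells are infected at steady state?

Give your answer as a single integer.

Step 0 (initial): 3 infected
Step 1: +9 new -> 12 infected
Step 2: +8 new -> 20 infected
Step 3: +8 new -> 28 infected
Step 4: +10 new -> 38 infected
Step 5: +4 new -> 42 infected
Step 6: +0 new -> 42 infected

Answer: 42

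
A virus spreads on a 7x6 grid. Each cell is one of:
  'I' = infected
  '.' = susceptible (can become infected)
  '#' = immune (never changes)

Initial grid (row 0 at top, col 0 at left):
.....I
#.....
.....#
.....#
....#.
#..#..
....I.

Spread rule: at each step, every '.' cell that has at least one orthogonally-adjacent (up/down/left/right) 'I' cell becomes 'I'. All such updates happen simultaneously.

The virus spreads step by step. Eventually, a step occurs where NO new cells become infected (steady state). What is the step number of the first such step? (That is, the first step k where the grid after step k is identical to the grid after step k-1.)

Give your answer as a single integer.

Answer: 8

Derivation:
Step 0 (initial): 2 infected
Step 1: +5 new -> 7 infected
Step 2: +4 new -> 11 infected
Step 3: +6 new -> 17 infected
Step 4: +7 new -> 24 infected
Step 5: +7 new -> 31 infected
Step 6: +3 new -> 34 infected
Step 7: +2 new -> 36 infected
Step 8: +0 new -> 36 infected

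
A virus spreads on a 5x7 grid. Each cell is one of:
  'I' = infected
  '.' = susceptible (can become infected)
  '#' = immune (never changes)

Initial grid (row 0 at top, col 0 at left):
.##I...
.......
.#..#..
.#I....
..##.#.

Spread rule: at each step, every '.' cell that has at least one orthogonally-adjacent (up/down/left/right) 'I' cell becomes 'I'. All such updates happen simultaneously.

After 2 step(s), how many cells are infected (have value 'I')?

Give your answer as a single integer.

Answer: 11

Derivation:
Step 0 (initial): 2 infected
Step 1: +4 new -> 6 infected
Step 2: +5 new -> 11 infected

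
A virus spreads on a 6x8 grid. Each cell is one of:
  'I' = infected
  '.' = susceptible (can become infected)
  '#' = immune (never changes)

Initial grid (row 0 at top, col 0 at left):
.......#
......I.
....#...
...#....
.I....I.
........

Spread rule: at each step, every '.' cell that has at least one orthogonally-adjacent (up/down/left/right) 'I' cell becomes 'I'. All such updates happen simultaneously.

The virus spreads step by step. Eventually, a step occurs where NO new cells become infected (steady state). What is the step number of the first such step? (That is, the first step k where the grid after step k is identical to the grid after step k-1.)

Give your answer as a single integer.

Step 0 (initial): 3 infected
Step 1: +12 new -> 15 infected
Step 2: +15 new -> 30 infected
Step 3: +8 new -> 38 infected
Step 4: +5 new -> 43 infected
Step 5: +2 new -> 45 infected
Step 6: +0 new -> 45 infected

Answer: 6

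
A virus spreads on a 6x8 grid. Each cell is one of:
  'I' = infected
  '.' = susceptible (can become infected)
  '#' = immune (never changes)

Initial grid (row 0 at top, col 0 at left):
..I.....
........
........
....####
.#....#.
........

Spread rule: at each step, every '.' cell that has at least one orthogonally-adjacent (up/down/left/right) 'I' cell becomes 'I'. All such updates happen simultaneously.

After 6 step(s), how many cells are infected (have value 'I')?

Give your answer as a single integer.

Step 0 (initial): 1 infected
Step 1: +3 new -> 4 infected
Step 2: +5 new -> 9 infected
Step 3: +6 new -> 15 infected
Step 4: +7 new -> 22 infected
Step 5: +6 new -> 28 infected
Step 6: +6 new -> 34 infected

Answer: 34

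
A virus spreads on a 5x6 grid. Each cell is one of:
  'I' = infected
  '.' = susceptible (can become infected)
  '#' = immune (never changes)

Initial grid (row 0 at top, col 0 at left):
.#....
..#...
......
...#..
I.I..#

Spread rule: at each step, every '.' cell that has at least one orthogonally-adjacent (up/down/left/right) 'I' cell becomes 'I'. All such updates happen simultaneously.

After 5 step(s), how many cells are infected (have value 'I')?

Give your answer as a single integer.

Answer: 22

Derivation:
Step 0 (initial): 2 infected
Step 1: +4 new -> 6 infected
Step 2: +4 new -> 10 infected
Step 3: +4 new -> 14 infected
Step 4: +5 new -> 19 infected
Step 5: +3 new -> 22 infected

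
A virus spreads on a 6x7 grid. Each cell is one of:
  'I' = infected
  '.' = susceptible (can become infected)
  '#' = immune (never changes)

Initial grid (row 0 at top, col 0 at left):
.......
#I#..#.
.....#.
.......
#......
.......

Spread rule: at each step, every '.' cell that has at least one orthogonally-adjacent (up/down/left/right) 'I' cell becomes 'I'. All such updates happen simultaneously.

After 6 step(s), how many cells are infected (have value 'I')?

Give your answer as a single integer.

Step 0 (initial): 1 infected
Step 1: +2 new -> 3 infected
Step 2: +5 new -> 8 infected
Step 3: +5 new -> 13 infected
Step 4: +6 new -> 19 infected
Step 5: +6 new -> 25 infected
Step 6: +4 new -> 29 infected

Answer: 29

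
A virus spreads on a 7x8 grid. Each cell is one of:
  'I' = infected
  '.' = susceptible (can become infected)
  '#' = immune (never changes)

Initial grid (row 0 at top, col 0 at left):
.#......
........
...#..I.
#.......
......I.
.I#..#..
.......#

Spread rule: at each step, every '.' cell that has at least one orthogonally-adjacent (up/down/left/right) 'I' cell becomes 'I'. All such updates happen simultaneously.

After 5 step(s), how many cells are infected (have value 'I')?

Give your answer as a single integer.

Answer: 48

Derivation:
Step 0 (initial): 3 infected
Step 1: +10 new -> 13 infected
Step 2: +14 new -> 27 infected
Step 3: +10 new -> 37 infected
Step 4: +8 new -> 45 infected
Step 5: +3 new -> 48 infected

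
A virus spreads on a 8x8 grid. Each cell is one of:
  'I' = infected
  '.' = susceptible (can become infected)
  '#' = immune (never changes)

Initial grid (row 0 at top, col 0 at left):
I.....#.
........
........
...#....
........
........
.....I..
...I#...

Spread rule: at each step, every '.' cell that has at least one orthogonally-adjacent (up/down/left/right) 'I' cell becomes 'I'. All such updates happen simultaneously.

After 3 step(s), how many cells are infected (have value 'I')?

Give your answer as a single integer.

Step 0 (initial): 3 infected
Step 1: +8 new -> 11 infected
Step 2: +11 new -> 22 infected
Step 3: +13 new -> 35 infected

Answer: 35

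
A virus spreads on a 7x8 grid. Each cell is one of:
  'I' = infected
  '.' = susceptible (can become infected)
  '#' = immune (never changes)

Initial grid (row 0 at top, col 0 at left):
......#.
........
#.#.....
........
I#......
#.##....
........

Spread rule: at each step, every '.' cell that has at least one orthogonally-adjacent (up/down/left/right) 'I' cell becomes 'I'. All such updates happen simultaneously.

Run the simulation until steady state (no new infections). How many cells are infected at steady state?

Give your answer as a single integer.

Answer: 49

Derivation:
Step 0 (initial): 1 infected
Step 1: +1 new -> 2 infected
Step 2: +1 new -> 3 infected
Step 3: +2 new -> 5 infected
Step 4: +3 new -> 8 infected
Step 5: +6 new -> 14 infected
Step 6: +6 new -> 20 infected
Step 7: +6 new -> 26 infected
Step 8: +7 new -> 33 infected
Step 9: +7 new -> 40 infected
Step 10: +4 new -> 44 infected
Step 11: +3 new -> 47 infected
Step 12: +2 new -> 49 infected
Step 13: +0 new -> 49 infected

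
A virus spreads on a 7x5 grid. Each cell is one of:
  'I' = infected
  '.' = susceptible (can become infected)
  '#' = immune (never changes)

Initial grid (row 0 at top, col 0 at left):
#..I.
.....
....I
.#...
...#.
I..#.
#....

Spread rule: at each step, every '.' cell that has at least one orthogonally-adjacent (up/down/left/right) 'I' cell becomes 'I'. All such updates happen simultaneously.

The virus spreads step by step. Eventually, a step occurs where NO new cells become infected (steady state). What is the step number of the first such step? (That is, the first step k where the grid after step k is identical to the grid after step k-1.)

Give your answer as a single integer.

Answer: 5

Derivation:
Step 0 (initial): 3 infected
Step 1: +8 new -> 11 infected
Step 2: +9 new -> 20 infected
Step 3: +7 new -> 27 infected
Step 4: +3 new -> 30 infected
Step 5: +0 new -> 30 infected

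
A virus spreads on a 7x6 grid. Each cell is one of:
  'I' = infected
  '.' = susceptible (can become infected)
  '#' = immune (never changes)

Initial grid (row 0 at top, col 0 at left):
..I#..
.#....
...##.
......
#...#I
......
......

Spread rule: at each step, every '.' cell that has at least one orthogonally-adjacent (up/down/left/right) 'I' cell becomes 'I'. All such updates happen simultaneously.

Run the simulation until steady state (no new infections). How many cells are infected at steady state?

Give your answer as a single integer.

Step 0 (initial): 2 infected
Step 1: +4 new -> 6 infected
Step 2: +7 new -> 13 infected
Step 3: +8 new -> 21 infected
Step 4: +8 new -> 29 infected
Step 5: +4 new -> 33 infected
Step 6: +2 new -> 35 infected
Step 7: +1 new -> 36 infected
Step 8: +0 new -> 36 infected

Answer: 36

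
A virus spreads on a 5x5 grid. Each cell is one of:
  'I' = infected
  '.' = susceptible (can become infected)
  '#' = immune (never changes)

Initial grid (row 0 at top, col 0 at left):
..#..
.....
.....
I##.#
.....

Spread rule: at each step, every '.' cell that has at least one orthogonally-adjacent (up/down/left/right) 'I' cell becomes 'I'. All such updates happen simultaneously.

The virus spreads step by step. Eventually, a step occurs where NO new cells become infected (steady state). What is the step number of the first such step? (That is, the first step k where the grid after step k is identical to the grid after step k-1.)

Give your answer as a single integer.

Step 0 (initial): 1 infected
Step 1: +2 new -> 3 infected
Step 2: +3 new -> 6 infected
Step 3: +4 new -> 10 infected
Step 4: +4 new -> 14 infected
Step 5: +4 new -> 18 infected
Step 6: +2 new -> 20 infected
Step 7: +1 new -> 21 infected
Step 8: +0 new -> 21 infected

Answer: 8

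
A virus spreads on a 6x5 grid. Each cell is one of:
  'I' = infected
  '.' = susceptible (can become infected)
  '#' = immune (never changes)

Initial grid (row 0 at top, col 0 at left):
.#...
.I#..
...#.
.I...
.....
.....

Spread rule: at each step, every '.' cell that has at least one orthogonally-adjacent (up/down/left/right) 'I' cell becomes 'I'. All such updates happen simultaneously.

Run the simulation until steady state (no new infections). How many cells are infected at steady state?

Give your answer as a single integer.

Answer: 27

Derivation:
Step 0 (initial): 2 infected
Step 1: +5 new -> 7 infected
Step 2: +7 new -> 14 infected
Step 3: +4 new -> 18 infected
Step 4: +3 new -> 21 infected
Step 5: +2 new -> 23 infected
Step 6: +2 new -> 25 infected
Step 7: +1 new -> 26 infected
Step 8: +1 new -> 27 infected
Step 9: +0 new -> 27 infected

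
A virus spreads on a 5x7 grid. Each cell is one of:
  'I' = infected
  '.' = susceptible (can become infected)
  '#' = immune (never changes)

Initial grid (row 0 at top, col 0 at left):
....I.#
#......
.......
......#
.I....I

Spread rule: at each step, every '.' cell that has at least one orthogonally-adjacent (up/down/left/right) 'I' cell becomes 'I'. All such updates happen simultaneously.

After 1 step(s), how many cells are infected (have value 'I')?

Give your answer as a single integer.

Step 0 (initial): 3 infected
Step 1: +7 new -> 10 infected

Answer: 10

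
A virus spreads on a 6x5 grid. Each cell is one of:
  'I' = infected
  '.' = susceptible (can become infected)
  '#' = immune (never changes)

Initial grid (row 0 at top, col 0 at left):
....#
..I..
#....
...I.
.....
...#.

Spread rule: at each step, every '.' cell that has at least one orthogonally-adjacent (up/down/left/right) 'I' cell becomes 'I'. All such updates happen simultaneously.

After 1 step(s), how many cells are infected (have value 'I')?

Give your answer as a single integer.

Answer: 10

Derivation:
Step 0 (initial): 2 infected
Step 1: +8 new -> 10 infected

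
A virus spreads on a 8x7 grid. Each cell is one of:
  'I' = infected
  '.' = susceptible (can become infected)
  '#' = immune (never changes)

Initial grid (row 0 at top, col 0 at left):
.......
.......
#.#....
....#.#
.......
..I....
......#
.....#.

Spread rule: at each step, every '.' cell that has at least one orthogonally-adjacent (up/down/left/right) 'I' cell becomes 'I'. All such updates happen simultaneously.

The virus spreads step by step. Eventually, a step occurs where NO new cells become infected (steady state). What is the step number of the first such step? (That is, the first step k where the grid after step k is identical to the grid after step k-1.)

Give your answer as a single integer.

Answer: 10

Derivation:
Step 0 (initial): 1 infected
Step 1: +4 new -> 5 infected
Step 2: +8 new -> 13 infected
Step 3: +9 new -> 22 infected
Step 4: +8 new -> 30 infected
Step 5: +5 new -> 35 infected
Step 6: +6 new -> 41 infected
Step 7: +5 new -> 46 infected
Step 8: +2 new -> 48 infected
Step 9: +1 new -> 49 infected
Step 10: +0 new -> 49 infected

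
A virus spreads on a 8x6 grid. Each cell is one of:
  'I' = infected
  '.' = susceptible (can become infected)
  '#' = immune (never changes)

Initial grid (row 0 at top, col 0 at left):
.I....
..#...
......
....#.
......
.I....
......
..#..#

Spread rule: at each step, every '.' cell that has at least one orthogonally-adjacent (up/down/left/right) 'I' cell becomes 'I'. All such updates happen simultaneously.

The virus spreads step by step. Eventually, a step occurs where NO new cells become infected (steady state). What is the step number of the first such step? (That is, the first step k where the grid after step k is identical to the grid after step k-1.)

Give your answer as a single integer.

Answer: 7

Derivation:
Step 0 (initial): 2 infected
Step 1: +7 new -> 9 infected
Step 2: +10 new -> 19 infected
Step 3: +10 new -> 29 infected
Step 4: +8 new -> 37 infected
Step 5: +5 new -> 42 infected
Step 6: +2 new -> 44 infected
Step 7: +0 new -> 44 infected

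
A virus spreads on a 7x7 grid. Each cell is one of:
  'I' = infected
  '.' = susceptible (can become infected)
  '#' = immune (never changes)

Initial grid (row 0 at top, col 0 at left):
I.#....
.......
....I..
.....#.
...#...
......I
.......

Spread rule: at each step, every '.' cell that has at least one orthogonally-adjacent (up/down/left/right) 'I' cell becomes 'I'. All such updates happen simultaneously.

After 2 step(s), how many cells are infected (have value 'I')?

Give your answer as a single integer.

Step 0 (initial): 3 infected
Step 1: +9 new -> 12 infected
Step 2: +13 new -> 25 infected

Answer: 25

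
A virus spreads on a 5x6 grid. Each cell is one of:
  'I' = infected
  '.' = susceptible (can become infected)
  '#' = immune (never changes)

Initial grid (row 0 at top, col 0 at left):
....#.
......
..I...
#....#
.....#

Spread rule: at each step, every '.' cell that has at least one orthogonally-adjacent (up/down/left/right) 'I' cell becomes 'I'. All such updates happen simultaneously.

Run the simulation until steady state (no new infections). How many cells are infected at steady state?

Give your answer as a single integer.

Step 0 (initial): 1 infected
Step 1: +4 new -> 5 infected
Step 2: +8 new -> 13 infected
Step 3: +8 new -> 21 infected
Step 4: +4 new -> 25 infected
Step 5: +1 new -> 26 infected
Step 6: +0 new -> 26 infected

Answer: 26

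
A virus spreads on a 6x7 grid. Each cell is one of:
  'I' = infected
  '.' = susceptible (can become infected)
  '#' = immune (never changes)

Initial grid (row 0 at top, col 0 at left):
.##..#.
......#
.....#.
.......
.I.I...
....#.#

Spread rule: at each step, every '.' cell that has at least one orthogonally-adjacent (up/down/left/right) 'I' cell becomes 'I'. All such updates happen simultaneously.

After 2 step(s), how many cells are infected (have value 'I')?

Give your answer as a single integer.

Answer: 17

Derivation:
Step 0 (initial): 2 infected
Step 1: +7 new -> 9 infected
Step 2: +8 new -> 17 infected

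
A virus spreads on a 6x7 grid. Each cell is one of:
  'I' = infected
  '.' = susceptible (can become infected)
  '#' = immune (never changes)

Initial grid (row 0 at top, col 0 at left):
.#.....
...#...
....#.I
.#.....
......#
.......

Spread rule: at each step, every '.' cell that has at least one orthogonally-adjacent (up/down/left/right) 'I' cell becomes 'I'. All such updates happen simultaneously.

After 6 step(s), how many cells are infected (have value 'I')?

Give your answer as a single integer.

Step 0 (initial): 1 infected
Step 1: +3 new -> 4 infected
Step 2: +3 new -> 7 infected
Step 3: +4 new -> 11 infected
Step 4: +4 new -> 15 infected
Step 5: +6 new -> 21 infected
Step 6: +4 new -> 25 infected

Answer: 25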